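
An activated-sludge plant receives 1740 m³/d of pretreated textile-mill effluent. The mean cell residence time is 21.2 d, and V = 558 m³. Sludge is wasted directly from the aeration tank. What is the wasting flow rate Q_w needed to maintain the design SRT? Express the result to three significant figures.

With mixed-liquor wasting, θ_c = V/Q_w, so Q_w = V/θ_c = 558.0/21.2 = 26.32 m³/d.

Q_w ≈ 26.3 m³/d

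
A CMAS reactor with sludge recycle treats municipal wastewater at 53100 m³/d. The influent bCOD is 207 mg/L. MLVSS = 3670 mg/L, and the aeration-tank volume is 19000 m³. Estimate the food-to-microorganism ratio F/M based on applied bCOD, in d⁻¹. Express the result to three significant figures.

Food-to-microorganism ratio F/M = Q S₀ / (V X) = 53100 × 207 / (19000 × 3670) = 0.1576 d⁻¹.

F/M ≈ 0.158 d⁻¹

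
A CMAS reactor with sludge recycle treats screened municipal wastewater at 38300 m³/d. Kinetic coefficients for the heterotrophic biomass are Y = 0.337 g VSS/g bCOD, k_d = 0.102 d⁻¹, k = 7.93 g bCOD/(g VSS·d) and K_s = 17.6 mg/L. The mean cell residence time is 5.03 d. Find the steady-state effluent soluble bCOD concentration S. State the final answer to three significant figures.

From the Monod/SRT balance for a CMAS, S = K_s·(1+k_d θ_c)/[θ_c·(Y k − k_d) − 1] = 17.6 × (1 + 0.102 × 5.03) / [5.03 × (0.337 × 7.93 − 0.102) − 1] = 26.63 / 11.93 = 2.232 mg/L.

S ≈ 2.23 mg/L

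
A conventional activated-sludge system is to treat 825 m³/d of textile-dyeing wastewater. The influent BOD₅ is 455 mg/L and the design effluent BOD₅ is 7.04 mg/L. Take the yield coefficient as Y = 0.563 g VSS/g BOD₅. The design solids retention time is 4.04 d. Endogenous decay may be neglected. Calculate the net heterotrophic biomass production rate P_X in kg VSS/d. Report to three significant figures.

No decay correction is needed, so Y_obs = Y = 0.563.
ΔS = 455 − 7.04 = 448.0 mg/L, so the substrate removal rate is 825 × 448.0/1000 = 369.6 kg BOD₅/d.
P_X = Y_obs · Q(S₀ − S) = 0.5630 × 369.6 = 208.1 kg VSS/d.

P_X ≈ 208 kg VSS/d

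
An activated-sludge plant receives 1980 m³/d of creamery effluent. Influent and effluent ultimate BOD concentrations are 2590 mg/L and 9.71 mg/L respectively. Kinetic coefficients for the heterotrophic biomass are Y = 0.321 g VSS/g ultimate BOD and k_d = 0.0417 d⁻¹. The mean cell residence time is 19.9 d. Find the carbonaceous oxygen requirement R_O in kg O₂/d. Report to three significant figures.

The observed yield is Y_obs = Y/(1 + k_d·θ_c) = 0.321 / (1 + 0.0417 × 19.9) = 0.321 / 1.830 = 0.1754 g VSS per g ultimate BOD removed.
Substrate removed = Q·(S₀ − S) = 1980 m³/d × (2590 − 9.71) g/m³ = 5.11×10^6 g/d = 5109 kg/d.
P_X = Y_obs·Q·(S₀ − S) = 0.1754 × 5109 = 896.2 kg VSS/d.
Carbonaceous O₂ demand = substrate oxidised − cell-mass equivalent = 5109 − 1.42 × 896.2 = 3836 kg O₂/d.

R_O ≈ 3840 kg O₂/d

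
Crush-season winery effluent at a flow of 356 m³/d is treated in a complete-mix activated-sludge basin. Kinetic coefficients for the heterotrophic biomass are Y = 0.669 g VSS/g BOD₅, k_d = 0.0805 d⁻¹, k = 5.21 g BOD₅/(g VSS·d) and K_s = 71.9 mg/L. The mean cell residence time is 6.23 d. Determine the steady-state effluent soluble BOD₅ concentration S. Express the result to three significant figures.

For a completely mixed reactor with recycle the Lawrence–McCarty relation gives S = K_s·(1 + k_d·θ_c) / [θ_c·(Y·k − k_d) − 1] = 71.9 × (1 + 0.0805 × 6.23) / [6.23 × (0.669 × 5.21 − 0.0805) − 1] = 108.0 / 20.21 = 5.341 mg/L.

S ≈ 5.34 mg/L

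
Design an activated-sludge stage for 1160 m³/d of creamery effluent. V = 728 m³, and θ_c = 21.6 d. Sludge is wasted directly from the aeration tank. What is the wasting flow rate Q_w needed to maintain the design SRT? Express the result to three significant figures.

Q_w ≈ 33.7 m³/d

With mixed-liquor wasting, θ_c = V/Q_w, so Q_w = V/θ_c = 728.0/21.6 = 33.70 m³/d.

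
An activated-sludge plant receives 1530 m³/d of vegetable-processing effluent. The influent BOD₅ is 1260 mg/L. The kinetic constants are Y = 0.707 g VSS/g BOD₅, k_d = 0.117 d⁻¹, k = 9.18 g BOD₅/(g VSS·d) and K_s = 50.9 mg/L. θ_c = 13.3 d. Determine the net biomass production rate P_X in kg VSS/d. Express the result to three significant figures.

P_X ≈ 533 kg VSS/d

From the Monod/SRT balance for a CMAS, S = K_s·(1+k_d θ_c)/[θ_c·(Y k − k_d) − 1] = 50.9 × (1 + 0.117 × 13.3) / [13.3 × (0.707 × 9.18 − 0.117) − 1] = 130.1 / 83.76 = 1.553 mg/L.
Correct the yield for decay: Y_obs = Y/(1 + k_d θ_c) = 0.707 / (1 + 0.117 × 13.3) = 0.707 / 2.556 = 0.2766.
Mass of BOD₅ removed per day: Q(S₀ − S) = 1530 × 1258 g/m³ = 1925 kg/d.
Biomass produced: P_X = Y_obs·Q·ΔS = 0.2766 × 1925 ≈ 532.6 kg VSS/d.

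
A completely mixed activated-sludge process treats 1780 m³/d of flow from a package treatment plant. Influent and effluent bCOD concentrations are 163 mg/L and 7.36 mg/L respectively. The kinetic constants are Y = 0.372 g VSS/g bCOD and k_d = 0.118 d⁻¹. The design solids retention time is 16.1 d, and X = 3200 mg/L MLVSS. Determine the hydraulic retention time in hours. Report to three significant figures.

Steady-state biomass mass balance: V·X·(1 + k_d·θ_c) = Y·Q·(S₀ − S)·θ_c, so V = 0.372 × 1780 × (163 − 7.36) × 16.1 / [3200 × (1 + 0.118 × 16.1)] = 1.66×10^6 / 9279 = 178.8 m³.
Hydraulic retention time τ = V/Q = 178.8 / 1780 = 0.1005 d = 2.411 h.

τ ≈ 2.41 h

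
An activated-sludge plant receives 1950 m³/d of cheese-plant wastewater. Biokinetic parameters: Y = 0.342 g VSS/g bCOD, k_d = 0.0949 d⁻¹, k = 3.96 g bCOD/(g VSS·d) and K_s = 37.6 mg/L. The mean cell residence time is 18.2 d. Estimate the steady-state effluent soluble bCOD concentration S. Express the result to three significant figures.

S ≈ 4.68 mg/L

From the Monod/SRT balance for a CMAS, S = K_s·(1+k_d θ_c)/[θ_c·(Y k − k_d) − 1] = 37.6 × (1 + 0.0949 × 18.2) / [18.2 × (0.342 × 3.96 − 0.0949) − 1] = 102.5 / 21.92 = 4.678 mg/L.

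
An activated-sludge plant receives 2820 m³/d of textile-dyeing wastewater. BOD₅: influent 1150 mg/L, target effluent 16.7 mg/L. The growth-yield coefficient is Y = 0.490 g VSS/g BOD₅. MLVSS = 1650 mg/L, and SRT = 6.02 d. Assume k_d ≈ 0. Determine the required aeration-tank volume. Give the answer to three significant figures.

With k_d = 0 the design equation reduces to V = Y Q (S₀−S) θ_c / X = 0.490 × 2820 × (1150 − 16.7) × 6.02 / 1650 = 5714 m³.

V ≈ 5710 m³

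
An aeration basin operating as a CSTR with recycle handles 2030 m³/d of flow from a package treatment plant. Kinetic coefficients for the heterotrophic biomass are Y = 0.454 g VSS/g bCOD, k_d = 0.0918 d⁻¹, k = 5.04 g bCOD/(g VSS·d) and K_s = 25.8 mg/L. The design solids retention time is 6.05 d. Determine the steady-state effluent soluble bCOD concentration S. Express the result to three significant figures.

S ≈ 3.27 mg/L

Effluent substrate depends only on kinetics and SRT: S = K_s(1 + k_d θ_c) / [θ_c(Yk − k_d) − 1] = 25.8 × (1 + 0.0918 × 6.05) / [6.05 × (0.454 × 5.04 − 0.0918) − 1] = 40.13 / 12.29 = 3.266 mg/L.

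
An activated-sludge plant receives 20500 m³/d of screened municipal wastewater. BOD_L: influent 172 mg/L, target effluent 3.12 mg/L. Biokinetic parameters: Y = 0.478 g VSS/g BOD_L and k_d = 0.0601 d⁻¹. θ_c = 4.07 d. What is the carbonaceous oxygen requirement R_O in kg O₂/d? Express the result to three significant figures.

R_O ≈ 1570 kg O₂/d

Correct the yield for decay: Y_obs = Y/(1 + k_d θ_c) = 0.478 / (1 + 0.0601 × 4.07) = 0.478 / 1.245 = 0.3841.
Substrate removed = Q·(S₀ − S) = 20500 m³/d × (172 − 3.12) g/m³ = 3.46×10^6 g/d = 3462 kg/d.
Net sludge production P_X = 0.3841 × 3462 = 1330 kg VSS/d.
Carbonaceous O₂ demand = substrate oxidised − cell-mass equivalent = 3462 − 1.42 × 1330 = 1574 kg O₂/d.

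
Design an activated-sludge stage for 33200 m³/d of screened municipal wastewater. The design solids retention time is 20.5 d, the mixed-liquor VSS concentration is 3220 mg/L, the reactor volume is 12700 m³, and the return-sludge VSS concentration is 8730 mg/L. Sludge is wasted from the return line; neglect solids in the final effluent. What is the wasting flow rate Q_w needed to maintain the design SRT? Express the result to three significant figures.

Q_w ≈ 229 m³/d

θ_c = V·X/(Q_w·X_r) when wasting from the recycle, so Q_w = V·X/(θ_c·X_r) = 12700 × 3220 / (20.5 × 8730) = 228.5 m³/d.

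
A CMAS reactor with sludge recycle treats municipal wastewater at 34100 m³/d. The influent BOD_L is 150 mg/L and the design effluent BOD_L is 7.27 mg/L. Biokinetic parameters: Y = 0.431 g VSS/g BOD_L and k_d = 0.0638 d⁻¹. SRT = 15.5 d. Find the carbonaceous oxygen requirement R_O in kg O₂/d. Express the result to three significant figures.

Y_obs = Y / (1 + k_d θ_c) = 0.431 / (1 + 0.0638 × 15.5) = 0.431 / 1.989 = 0.2167.
Mass of BOD_L removed per day: Q(S₀ − S) = 34100 × 142.7 g/m³ = 4867 kg/d.
Net sludge production P_X = 0.2167 × 4867 = 1055 kg VSS/d.
Carbonaceous O₂ demand = substrate oxidised − cell-mass equivalent = 4867 − 1.42 × 1055 = 3369 kg O₂/d.

R_O ≈ 3370 kg O₂/d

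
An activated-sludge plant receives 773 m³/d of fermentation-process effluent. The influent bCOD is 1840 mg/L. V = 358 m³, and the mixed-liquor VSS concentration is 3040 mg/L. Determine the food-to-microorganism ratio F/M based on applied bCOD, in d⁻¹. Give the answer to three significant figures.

F/M ≈ 1.31 d⁻¹

F/M = Q·S₀ / (V·X) = 773 × 1840 / (358.0 × 3040) = 1.307 g bCOD·(g VSS·d)⁻¹.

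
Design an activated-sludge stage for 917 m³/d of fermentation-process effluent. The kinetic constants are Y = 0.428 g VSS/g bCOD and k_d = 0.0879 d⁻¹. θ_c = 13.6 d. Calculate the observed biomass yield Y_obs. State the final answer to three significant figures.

Observed yield with endogenous decay: Y_obs = Y / (1 + k_d·θ_c) = 0.428 / (1 + 0.0879 × 13.6) = 0.428 / 2.195 = 0.1949 g VSS/g bCOD.

Y_obs ≈ 0.195 g VSS/g bCOD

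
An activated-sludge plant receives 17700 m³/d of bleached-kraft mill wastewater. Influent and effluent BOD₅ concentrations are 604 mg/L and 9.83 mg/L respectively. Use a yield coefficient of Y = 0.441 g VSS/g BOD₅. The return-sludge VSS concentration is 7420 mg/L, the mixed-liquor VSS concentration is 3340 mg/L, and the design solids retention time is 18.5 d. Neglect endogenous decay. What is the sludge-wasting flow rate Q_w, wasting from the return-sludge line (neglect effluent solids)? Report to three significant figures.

Biomass mass balance (decay neglected): V·X = Y·Q·(S₀ − S)·θ_c, so V = 0.441 × 17700 × (604 − 9.83) × 18.5 / 3340 = 25689 m³.
θ_c = V·X/(Q_w·X_r) when wasting from the recycle, so Q_w = V·X/(θ_c·X_r) = 25689 × 3340 / (18.5 × 7420) = 625.1 m³/d.

Q_w ≈ 625 m³/d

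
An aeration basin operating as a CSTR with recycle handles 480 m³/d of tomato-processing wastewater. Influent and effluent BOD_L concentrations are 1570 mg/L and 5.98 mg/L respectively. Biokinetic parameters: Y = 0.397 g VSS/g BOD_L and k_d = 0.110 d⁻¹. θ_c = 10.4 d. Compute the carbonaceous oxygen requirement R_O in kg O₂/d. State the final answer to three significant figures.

Y_obs = Y / (1 + k_d θ_c) = 0.397 / (1 + 0.110 × 10.4) = 0.397 / 2.144 = 0.1852.
ΔS = 1570 − 5.98 = 1564 mg/L, so the substrate removal rate is 480 × 1564/1000 = 750.7 kg BOD_L/d.
Biomass synthesised: P_X = Y_obs × 750.7 = 139.0 kg VSS/d.
Carbonaceous O₂ demand = substrate oxidised − cell-mass equivalent = 750.7 − 1.42 × 139.0 = 553.3 kg O₂/d.

R_O ≈ 553 kg O₂/d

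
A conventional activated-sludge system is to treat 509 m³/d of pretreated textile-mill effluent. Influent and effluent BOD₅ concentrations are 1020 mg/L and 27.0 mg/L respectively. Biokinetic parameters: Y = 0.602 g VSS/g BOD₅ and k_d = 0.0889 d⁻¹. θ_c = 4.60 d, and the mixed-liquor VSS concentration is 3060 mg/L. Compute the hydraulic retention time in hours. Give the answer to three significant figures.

τ ≈ 15.3 h

Rearranging the biomass balance for a CMAS with decay, V = Y·Q·ΔS·θ_c / [X·(1+k_d θ_c)] = 0.602 × 509 × (1020 − 27.0) × 4.60 / [3060 × (1 + 0.0889 × 4.60)] = 1.4×10^6 / 4311 = 324.6 m³.
HRT = V/Q = 324.6 m³ / 509 m³·d⁻¹ = 0.6378 d × 24 = 15.31 h.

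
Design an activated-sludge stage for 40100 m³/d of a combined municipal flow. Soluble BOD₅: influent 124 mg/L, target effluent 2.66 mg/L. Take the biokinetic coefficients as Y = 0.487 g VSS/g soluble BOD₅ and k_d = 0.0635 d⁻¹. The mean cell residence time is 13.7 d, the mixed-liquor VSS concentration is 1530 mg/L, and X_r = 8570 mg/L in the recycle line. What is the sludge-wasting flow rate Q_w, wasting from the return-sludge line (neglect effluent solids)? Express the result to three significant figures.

Q_w ≈ 148 m³/d

From the SRT design equation V = Y Q (S₀−S) θ_c / [X (1 + k_d θ_c)] = 0.487 × 40100 × (124 − 2.66) × 13.7 / [1530 × (1 + 0.0635 × 13.7)] = 3.25×10^7 / 2861 = 11347 m³.
θ_c = V·X/(Q_w·X_r) when wasting from the recycle, so Q_w = V·X/(θ_c·X_r) = 11347 × 1530 / (13.7 × 8570) = 147.9 m³/d.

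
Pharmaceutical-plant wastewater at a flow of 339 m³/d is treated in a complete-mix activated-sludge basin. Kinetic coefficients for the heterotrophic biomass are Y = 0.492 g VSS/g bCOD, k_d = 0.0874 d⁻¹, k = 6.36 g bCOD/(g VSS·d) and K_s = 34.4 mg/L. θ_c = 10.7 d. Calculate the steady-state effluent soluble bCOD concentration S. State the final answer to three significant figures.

From the Monod/SRT balance for a CMAS, S = K_s·(1+k_d θ_c)/[θ_c·(Y k − k_d) − 1] = 34.4 × (1 + 0.0874 × 10.7) / [10.7 × (0.492 × 6.36 − 0.0874) − 1] = 66.57 / 31.55 = 2.110 mg/L.

S ≈ 2.11 mg/L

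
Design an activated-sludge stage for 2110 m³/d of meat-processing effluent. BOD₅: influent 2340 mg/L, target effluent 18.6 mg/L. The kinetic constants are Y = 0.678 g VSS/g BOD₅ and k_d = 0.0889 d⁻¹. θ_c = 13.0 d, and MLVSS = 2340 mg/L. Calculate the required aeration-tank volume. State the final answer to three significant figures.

V ≈ 8560 m³

From the SRT design equation V = Y Q (S₀−S) θ_c / [X (1 + k_d θ_c)] = 0.678 × 2110 × (2340 − 18.6) × 13.0 / [2340 × (1 + 0.0889 × 13.0)] = 4.32×10^7 / 5044 = 8559 m³.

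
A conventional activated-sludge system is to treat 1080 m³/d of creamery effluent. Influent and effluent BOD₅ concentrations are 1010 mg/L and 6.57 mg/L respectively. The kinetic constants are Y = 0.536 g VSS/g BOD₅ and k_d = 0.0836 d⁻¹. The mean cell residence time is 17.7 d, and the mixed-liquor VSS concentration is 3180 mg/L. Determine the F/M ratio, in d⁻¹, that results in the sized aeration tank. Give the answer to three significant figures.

F/M ≈ 0.263 d⁻¹

Steady-state biomass mass balance: V·X·(1 + k_d·θ_c) = Y·Q·(S₀ − S)·θ_c, so V = 0.536 × 1080 × (1010 − 6.57) × 17.7 / [3180 × (1 + 0.0836 × 17.7)] = 1.03×10^7 / 7886 = 1304 m³.
Food-to-microorganism ratio F/M = Q S₀ / (V X) = 1080 × 1010 / (1304 × 3180) = 0.2631 d⁻¹.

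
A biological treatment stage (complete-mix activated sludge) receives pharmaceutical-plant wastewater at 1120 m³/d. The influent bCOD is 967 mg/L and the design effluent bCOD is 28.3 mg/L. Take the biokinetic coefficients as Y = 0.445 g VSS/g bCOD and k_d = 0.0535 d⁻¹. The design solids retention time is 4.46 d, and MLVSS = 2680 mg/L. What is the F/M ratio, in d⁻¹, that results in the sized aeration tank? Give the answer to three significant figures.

Rearranging the biomass balance for a CMAS with decay, V = Y·Q·ΔS·θ_c / [X·(1+k_d θ_c)] = 0.445 × 1120 × (967 − 28.3) × 4.46 / [2680 × (1 + 0.0535 × 4.46)] = 2.09×10^6 / 3319 = 628.6 m³.
F/M = Q·S₀ / (V·X) = 1120 × 967 / (628.6 × 2680) = 0.6429 g bCOD·(g VSS·d)⁻¹.

F/M ≈ 0.643 d⁻¹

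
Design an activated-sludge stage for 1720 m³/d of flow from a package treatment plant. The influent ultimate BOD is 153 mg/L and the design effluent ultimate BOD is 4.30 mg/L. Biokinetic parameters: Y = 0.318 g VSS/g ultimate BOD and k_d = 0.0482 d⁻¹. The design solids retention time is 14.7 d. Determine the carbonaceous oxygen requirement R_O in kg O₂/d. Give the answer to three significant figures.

R_O ≈ 188 kg O₂/d

Correct the yield for decay: Y_obs = Y/(1 + k_d θ_c) = 0.318 / (1 + 0.0482 × 14.7) = 0.318 / 1.709 = 0.1861.
Q·(S₀ − S) = 1720 × (153 − 4.30) × 10⁻³ = 255.8 kg/d removed.
P_X = Y_obs·Q·(S₀ − S) = 0.1861 × 255.8 = 47.60 kg VSS/d.
R_O = Q·(S₀ − S) − 1.42·P_X = 255.8 − 1.42 × 47.60 = 188.2 kg O₂/d.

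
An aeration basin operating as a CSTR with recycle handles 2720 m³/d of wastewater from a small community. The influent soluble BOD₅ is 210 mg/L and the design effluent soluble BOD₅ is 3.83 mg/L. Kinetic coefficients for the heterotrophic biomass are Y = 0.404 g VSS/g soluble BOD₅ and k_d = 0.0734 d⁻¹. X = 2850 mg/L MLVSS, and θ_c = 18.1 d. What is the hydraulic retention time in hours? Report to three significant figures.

τ ≈ 5.45 h

From the SRT design equation V = Y Q (S₀−S) θ_c / [X (1 + k_d θ_c)] = 0.404 × 2720 × (210 − 3.83) × 18.1 / [2850 × (1 + 0.0734 × 18.1)] = 4.1×10^6 / 6636 = 617.9 m³.
Hydraulic retention time τ = V/Q = 617.9 / 2720 = 0.2272 d = 5.452 h.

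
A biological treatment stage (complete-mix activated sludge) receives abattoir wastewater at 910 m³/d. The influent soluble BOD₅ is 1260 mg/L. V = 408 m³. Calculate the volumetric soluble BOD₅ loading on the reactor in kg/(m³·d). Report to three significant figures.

L_v ≈ 2.81 kg soluble BOD₅/(m³·d)

L_v = Q S₀ / V = 910 × 1260 × 10⁻³ / 408.0 = 2.810 kg/(m³·d).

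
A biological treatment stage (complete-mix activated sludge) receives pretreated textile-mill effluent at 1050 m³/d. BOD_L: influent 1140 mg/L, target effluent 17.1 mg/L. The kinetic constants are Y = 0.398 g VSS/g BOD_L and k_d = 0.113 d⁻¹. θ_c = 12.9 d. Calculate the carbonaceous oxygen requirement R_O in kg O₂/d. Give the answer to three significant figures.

Observed yield with endogenous decay: Y_obs = Y / (1 + k_d·θ_c) = 0.398 / (1 + 0.113 × 12.9) = 0.398 / 2.458 = 0.1619 g VSS/g BOD_L.
Substrate removed = Q·(S₀ − S) = 1050 m³/d × (1140 − 17.1) g/m³ = 1.18×10^6 g/d = 1179 kg/d.
Biomass synthesised: P_X = Y_obs × 1179 = 190.9 kg VSS/d.
Carbonaceous O₂ demand = substrate oxidised − cell-mass equivalent = 1179 − 1.42 × 190.9 = 907.9 kg O₂/d.

R_O ≈ 908 kg O₂/d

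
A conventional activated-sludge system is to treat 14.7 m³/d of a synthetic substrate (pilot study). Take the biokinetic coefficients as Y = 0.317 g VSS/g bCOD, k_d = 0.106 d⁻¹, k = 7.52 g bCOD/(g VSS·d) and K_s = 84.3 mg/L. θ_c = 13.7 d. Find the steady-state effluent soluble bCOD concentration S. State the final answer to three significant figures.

S ≈ 6.84 mg/L

Effluent substrate depends only on kinetics and SRT: S = K_s(1 + k_d θ_c) / [θ_c(Yk − k_d) − 1] = 84.3 × (1 + 0.106 × 13.7) / [13.7 × (0.317 × 7.52 − 0.106) − 1] = 206.7 / 30.21 = 6.844 mg/L.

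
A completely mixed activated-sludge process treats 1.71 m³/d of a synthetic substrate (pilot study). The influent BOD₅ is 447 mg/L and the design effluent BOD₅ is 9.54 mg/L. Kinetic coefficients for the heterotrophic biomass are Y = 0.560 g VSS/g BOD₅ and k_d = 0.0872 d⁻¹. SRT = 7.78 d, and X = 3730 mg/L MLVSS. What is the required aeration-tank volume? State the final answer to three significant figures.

Rearranging the biomass balance for a CMAS with decay, V = Y·Q·ΔS·θ_c / [X·(1+k_d θ_c)] = 0.560 × 1.71 × (447 − 9.54) × 7.78 / [3730 × (1 + 0.0872 × 7.78)] = 3.26×10^3 / 6260 = 0.5206 m³.

V ≈ 0.521 m³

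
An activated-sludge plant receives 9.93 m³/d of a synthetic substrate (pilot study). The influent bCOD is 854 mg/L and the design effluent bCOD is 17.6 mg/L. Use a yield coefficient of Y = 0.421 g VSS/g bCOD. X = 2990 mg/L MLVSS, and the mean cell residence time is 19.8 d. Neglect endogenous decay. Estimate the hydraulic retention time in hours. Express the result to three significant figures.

τ ≈ 56.0 h

With k_d = 0 the design equation reduces to V = Y Q (S₀−S) θ_c / X = 0.421 × 9.93 × (854 − 17.6) × 19.8 / 2990 = 23.15 m³.
HRT = V/Q = 23.15 m³ / 9.93 m³·d⁻¹ = 2.332 d × 24 = 55.96 h.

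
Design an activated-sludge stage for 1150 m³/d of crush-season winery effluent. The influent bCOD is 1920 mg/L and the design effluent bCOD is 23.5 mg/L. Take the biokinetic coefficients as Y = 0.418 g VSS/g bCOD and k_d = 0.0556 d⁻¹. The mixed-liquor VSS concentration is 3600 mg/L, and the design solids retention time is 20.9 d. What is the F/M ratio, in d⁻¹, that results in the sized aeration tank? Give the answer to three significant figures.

From the SRT design equation V = Y Q (S₀−S) θ_c / [X (1 + k_d θ_c)] = 0.418 × 1150 × (1920 − 23.5) × 20.9 / [3600 × (1 + 0.0556 × 20.9)] = 1.91×10^7 / 7783 = 2448 m³.
F/M = Q·S₀ / (V·X) = 1150 × 1920 / (2448 × 3600) = 0.2505 g bCOD·(g VSS·d)⁻¹.

F/M ≈ 0.251 d⁻¹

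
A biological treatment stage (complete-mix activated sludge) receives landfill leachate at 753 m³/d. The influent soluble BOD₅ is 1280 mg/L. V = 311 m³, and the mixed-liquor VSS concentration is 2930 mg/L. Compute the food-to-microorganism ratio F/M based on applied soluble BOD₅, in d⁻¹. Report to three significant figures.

F/M ≈ 1.06 d⁻¹

Food-to-microorganism ratio F/M = Q S₀ / (V X) = 753 × 1280 / (311.0 × 2930) = 1.058 d⁻¹.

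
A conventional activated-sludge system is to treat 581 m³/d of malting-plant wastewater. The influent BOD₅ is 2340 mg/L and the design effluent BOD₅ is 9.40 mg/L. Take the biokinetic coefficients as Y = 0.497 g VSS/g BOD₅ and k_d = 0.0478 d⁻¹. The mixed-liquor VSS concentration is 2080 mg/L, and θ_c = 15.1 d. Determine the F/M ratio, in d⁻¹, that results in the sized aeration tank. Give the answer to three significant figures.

Rearranging the biomass balance for a CMAS with decay, V = Y·Q·ΔS·θ_c / [X·(1+k_d θ_c)] = 0.497 × 581 × (2340 − 9.40) × 15.1 / [2080 × (1 + 0.0478 × 15.1)] = 1.02×10^7 / 3581 = 2838 m³.
Food-to-microorganism ratio F/M = Q S₀ / (V X) = 581 × 2340 / (2838 × 2080) = 0.2304 d⁻¹.

F/M ≈ 0.230 d⁻¹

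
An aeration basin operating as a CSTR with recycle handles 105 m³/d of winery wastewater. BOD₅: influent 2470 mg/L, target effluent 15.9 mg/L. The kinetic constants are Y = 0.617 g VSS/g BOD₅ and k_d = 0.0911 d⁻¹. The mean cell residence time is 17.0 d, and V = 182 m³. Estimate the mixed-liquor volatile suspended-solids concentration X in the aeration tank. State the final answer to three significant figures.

From V·X·(1 + k_d·θ_c) = Y·Q·(S₀ − S)·θ_c: X = 0.617 × 105 × (2470 − 15.9) × 17.0 / [182 × (1 + 0.0911 × 17.0)] = 5827 mg/L.

X ≈ 5830 mg/L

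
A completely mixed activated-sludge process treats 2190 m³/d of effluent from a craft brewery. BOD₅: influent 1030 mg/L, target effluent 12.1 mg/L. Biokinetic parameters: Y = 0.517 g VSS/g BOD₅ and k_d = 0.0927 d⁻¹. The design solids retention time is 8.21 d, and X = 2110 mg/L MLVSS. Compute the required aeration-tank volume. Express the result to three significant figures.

V ≈ 2550 m³

From the SRT design equation V = Y Q (S₀−S) θ_c / [X (1 + k_d θ_c)] = 0.517 × 2190 × (1030 − 12.1) × 8.21 / [2110 × (1 + 0.0927 × 8.21)] = 9.46×10^6 / 3716 = 2546 m³.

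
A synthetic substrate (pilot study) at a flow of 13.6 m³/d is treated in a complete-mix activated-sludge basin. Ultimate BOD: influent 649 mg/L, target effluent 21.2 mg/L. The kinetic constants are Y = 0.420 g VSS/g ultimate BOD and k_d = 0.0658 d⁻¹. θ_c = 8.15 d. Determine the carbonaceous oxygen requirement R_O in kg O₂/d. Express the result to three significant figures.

Y_obs = Y / (1 + k_d θ_c) = 0.420 / (1 + 0.0658 × 8.15) = 0.420 / 1.536 = 0.2734.
ΔS = 649 − 21.2 = 627.8 mg/L, so the substrate removal rate is 13.6 × 627.8/1000 = 8.538 kg ultimate BOD/d.
P_X = Y_obs·Q·(S₀ − S) = 0.2734 × 8.538 = 2.334 kg VSS/d.
R_O = Q·ΔS − 1.42 P_X = 8.538 − 3.315 = 5.223 kg O₂/d.

R_O ≈ 5.22 kg O₂/d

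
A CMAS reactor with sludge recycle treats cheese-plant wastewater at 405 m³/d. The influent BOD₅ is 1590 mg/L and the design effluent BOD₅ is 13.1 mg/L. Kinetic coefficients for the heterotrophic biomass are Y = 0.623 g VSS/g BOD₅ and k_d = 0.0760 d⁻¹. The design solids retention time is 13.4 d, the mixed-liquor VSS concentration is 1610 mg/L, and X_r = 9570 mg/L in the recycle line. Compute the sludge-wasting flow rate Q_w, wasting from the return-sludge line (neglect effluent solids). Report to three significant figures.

Q_w ≈ 20.6 m³/d

From the SRT design equation V = Y Q (S₀−S) θ_c / [X (1 + k_d θ_c)] = 0.623 × 405 × (1590 − 13.1) × 13.4 / [1610 × (1 + 0.0760 × 13.4)] = 5.33×10^6 / 3250 = 1641 m³.
θ_c = V·X/(Q_w·X_r) when wasting from the recycle, so Q_w = V·X/(θ_c·X_r) = 1641 × 1610 / (13.4 × 9570) = 20.60 m³/d.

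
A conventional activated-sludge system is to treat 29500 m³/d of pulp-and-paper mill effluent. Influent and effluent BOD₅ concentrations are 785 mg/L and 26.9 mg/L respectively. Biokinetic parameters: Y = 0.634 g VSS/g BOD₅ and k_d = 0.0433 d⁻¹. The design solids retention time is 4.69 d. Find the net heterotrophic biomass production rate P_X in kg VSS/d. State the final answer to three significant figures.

P_X ≈ 11800 kg VSS/d

Observed yield with endogenous decay: Y_obs = Y / (1 + k_d·θ_c) = 0.634 / (1 + 0.0433 × 4.69) = 0.634 / 1.203 = 0.5270 g VSS/g BOD₅.
Mass of BOD₅ removed per day: Q(S₀ − S) = 29500 × 758.1 g/m³ = 22364 kg/d.
Net biomass production P_X = Y_obs × Q·(S₀ − S) = 0.5270 × 22364 = 11785 kg VSS/d.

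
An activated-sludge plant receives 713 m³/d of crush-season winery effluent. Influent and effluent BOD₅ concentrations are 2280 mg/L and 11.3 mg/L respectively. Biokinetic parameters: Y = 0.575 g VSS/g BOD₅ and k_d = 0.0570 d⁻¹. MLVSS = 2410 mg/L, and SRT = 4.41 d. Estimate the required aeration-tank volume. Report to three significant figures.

From the SRT design equation V = Y Q (S₀−S) θ_c / [X (1 + k_d θ_c)] = 0.575 × 713 × (2280 − 11.3) × 4.41 / [2410 × (1 + 0.0570 × 4.41)] = 4.1×10^6 / 3016 = 1360 m³.

V ≈ 1360 m³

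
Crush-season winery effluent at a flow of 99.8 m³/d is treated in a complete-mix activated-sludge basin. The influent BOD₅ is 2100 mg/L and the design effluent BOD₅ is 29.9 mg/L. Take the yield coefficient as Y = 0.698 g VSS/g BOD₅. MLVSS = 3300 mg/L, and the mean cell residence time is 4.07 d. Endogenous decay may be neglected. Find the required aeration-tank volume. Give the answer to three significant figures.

V·X = Y·Q·ΔS·θ_c gives V = 0.698 × 99.8 × (2100 − 29.9) × 4.07 / 3300 = 177.9 m³.

V ≈ 178 m³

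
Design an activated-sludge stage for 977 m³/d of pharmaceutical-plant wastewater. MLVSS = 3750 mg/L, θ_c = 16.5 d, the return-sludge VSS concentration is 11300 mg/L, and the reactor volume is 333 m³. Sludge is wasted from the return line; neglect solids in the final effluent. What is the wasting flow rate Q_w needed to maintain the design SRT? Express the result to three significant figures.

Q_w = (V·X)/(θ_c X_r) = 333.0 × 3750 / (16.5 × 11300) = 6.698 m³/d.

Q_w ≈ 6.70 m³/d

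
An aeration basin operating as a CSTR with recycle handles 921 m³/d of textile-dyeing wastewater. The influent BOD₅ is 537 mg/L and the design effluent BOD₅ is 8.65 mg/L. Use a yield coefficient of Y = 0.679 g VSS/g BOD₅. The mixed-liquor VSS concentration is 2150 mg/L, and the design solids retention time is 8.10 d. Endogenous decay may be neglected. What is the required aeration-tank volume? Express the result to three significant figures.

V ≈ 1240 m³

V·X = Y·Q·ΔS·θ_c gives V = 0.679 × 921 × (537 − 8.65) × 8.10 / 2150 = 1245 m³.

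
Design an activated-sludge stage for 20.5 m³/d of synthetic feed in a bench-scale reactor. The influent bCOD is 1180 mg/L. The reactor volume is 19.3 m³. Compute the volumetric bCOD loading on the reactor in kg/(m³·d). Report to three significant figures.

L_v ≈ 1.25 kg bCOD/(m³·d)

Volumetric loading L_v = Q·S₀ / V = 20.5 × 1180 g/m³ / 19.30 m³ = 1253 g/(m³·d) = 1.253 kg bCOD/(m³·d).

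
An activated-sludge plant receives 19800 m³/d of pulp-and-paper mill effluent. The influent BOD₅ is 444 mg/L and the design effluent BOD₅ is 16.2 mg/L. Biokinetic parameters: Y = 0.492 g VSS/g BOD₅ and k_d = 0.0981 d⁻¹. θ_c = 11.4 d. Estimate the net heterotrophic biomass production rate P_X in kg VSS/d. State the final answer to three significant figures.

P_X ≈ 1970 kg VSS/d

The observed yield is Y_obs = Y/(1 + k_d·θ_c) = 0.492 / (1 + 0.0981 × 11.4) = 0.492 / 2.118 = 0.2323 g VSS per g BOD₅ removed.
Mass of BOD₅ removed per day: Q(S₀ − S) = 19800 × 427.8 g/m³ = 8470 kg/d.
So the net sludge growth is P_X = 0.2323 × 8470 = 1967 kg VSS/d.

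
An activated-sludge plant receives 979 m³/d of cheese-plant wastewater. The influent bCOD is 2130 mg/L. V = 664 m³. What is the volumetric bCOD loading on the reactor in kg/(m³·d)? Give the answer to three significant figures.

L_v ≈ 3.14 kg bCOD/(m³·d)

L_v = Q S₀ / V = 979 × 2130 × 10⁻³ / 664.0 = 3.140 kg/(m³·d).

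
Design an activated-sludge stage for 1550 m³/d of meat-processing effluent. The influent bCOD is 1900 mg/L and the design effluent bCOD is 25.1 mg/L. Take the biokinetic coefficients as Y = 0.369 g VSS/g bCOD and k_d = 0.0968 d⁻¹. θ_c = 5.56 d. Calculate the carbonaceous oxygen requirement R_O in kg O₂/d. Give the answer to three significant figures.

R_O ≈ 1920 kg O₂/d

Correct the yield for decay: Y_obs = Y/(1 + k_d θ_c) = 0.369 / (1 + 0.0968 × 5.56) = 0.369 / 1.538 = 0.2399.
Mass of bCOD removed per day: Q(S₀ − S) = 1550 × 1875 g/m³ = 2906 kg/d.
P_X = Y_obs·Q·(S₀ − S) = 0.2399 × 2906 = 697.1 kg VSS/d.
R_O = Q·(S₀ − S) − 1.42·P_X = 2906 − 1.42 × 697.1 = 1916 kg O₂/d.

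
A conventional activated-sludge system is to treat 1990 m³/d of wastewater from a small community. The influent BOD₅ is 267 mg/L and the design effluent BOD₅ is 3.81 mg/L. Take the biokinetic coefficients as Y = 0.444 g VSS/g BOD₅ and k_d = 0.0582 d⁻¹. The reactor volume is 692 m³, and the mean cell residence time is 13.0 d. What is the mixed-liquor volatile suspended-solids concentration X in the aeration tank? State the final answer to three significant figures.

X = Y·Q·ΔS·θ_c / [V·(1 + k_d θ_c)] = 0.444 × 1990 × (267 − 3.81) × 13.0 / [692 × (1 + 0.0582 × 13.0)] = 2487 mg/L.

X ≈ 2490 mg/L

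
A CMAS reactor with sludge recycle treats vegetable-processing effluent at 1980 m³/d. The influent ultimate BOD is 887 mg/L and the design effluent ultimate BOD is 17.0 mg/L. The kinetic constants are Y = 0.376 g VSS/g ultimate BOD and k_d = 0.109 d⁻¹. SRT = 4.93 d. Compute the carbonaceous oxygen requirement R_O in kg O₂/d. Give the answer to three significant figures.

The observed yield is Y_obs = Y/(1 + k_d·θ_c) = 0.376 / (1 + 0.109 × 4.93) = 0.376 / 1.537 = 0.2446 g VSS per g ultimate BOD removed.
Substrate removed = Q·(S₀ − S) = 1980 m³/d × (887 − 17.0) g/m³ = 1.72×10^6 g/d = 1723 kg/d.
P_X = Y_obs·Q·(S₀ − S) = 0.2446 × 1723 = 421.3 kg VSS/d.
R_O = Q·ΔS − 1.42 P_X = 1723 − 598.2 = 1124 kg O₂/d.

R_O ≈ 1120 kg O₂/d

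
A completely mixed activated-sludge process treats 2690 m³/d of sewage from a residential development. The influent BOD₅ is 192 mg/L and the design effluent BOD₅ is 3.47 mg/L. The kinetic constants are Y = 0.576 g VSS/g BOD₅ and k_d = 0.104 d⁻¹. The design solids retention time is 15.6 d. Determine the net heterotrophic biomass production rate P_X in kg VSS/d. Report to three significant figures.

Correct the yield for decay: Y_obs = Y/(1 + k_d θ_c) = 0.576 / (1 + 0.104 × 15.6) = 0.576 / 2.622 = 0.2196.
Q·(S₀ − S) = 2690 × (192 − 3.47) × 10⁻³ = 507.1 kg/d removed.
Net biomass production P_X = Y_obs × Q·(S₀ − S) = 0.2196 × 507.1 = 111.4 kg VSS/d.

P_X ≈ 111 kg VSS/d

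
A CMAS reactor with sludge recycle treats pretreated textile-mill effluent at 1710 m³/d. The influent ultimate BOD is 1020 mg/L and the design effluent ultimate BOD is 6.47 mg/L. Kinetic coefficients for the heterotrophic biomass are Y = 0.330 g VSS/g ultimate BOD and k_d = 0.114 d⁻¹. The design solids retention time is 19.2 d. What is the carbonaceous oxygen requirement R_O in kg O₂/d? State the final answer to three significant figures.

Observed yield with endogenous decay: Y_obs = Y / (1 + k_d·θ_c) = 0.330 / (1 + 0.114 × 19.2) = 0.330 / 3.189 = 0.1035 g VSS/g ultimate BOD.
Substrate removed = Q·(S₀ − S) = 1710 m³/d × (1020 − 6.47) g/m³ = 1.73×10^6 g/d = 1733 kg/d.
P_X = Y_obs·Q·(S₀ − S) = 0.1035 × 1733 = 179.4 kg VSS/d.
R_O = Q·(S₀ − S) − 1.42·P_X = 1733 − 1.42 × 179.4 = 1478 kg O₂/d.

R_O ≈ 1480 kg O₂/d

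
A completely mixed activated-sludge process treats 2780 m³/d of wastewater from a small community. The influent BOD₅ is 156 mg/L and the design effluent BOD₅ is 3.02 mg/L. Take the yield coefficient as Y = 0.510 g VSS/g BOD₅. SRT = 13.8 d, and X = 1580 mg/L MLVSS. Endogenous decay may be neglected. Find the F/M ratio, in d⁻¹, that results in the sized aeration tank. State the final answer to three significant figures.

F/M ≈ 0.145 d⁻¹

Biomass mass balance (decay neglected): V·X = Y·Q·(S₀ − S)·θ_c, so V = 0.510 × 2780 × (156 − 3.02) × 13.8 / 1580 = 1894 m³.
F/M = Q·S₀ / (V·X) = 2780 × 156 / (1894 × 1580) = 0.1449 g BOD₅·(g VSS·d)⁻¹.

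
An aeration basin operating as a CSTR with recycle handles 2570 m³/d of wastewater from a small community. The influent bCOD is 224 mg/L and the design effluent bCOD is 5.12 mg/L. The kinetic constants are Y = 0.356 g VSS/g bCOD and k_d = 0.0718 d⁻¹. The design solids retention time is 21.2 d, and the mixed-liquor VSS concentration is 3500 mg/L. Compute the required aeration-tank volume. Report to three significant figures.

V ≈ 481 m³

Rearranging the biomass balance for a CMAS with decay, V = Y·Q·ΔS·θ_c / [X·(1+k_d θ_c)] = 0.356 × 2570 × (224 − 5.12) × 21.2 / [3500 × (1 + 0.0718 × 21.2)] = 4.25×10^6 / 8828 = 480.9 m³.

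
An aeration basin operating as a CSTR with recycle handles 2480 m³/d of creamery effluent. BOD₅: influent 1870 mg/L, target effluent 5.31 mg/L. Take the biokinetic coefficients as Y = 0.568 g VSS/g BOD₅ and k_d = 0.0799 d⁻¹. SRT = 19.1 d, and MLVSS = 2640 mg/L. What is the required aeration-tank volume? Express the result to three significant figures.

Steady-state biomass mass balance: V·X·(1 + k_d·θ_c) = Y·Q·(S₀ − S)·θ_c, so V = 0.568 × 2480 × (1870 − 5.31) × 19.1 / [2640 × (1 + 0.0799 × 19.1)] = 5.02×10^7 / 6669 = 7523 m³.

V ≈ 7520 m³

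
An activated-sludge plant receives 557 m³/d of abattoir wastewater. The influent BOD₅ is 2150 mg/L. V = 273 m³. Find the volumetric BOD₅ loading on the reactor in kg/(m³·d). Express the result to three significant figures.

L_v ≈ 4.39 kg BOD₅/(m³·d)

Volumetric loading L_v = Q·S₀ / V = 557 × 2150 g/m³ / 273.0 m³ = 4387 g/(m³·d) = 4.387 kg BOD₅/(m³·d).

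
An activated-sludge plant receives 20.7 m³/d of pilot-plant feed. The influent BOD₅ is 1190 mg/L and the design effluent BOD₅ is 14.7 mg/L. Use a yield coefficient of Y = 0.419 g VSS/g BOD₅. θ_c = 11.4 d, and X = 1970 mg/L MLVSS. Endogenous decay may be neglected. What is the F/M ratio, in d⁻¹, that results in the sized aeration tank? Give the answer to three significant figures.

With k_d = 0 the design equation reduces to V = Y Q (S₀−S) θ_c / X = 0.419 × 20.7 × (1190 − 14.7) × 11.4 / 1970 = 58.99 m³.
F/M = Q·S₀ / (V·X) = 20.7 × 1190 / (58.99 × 1970) = 0.2120 g BOD₅·(g VSS·d)⁻¹.

F/M ≈ 0.212 d⁻¹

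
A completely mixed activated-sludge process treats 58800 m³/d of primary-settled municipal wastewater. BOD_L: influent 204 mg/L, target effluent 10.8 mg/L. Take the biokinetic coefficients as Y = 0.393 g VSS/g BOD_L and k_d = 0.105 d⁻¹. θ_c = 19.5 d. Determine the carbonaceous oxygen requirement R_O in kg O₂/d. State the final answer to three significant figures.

The observed yield is Y_obs = Y/(1 + k_d·θ_c) = 0.393 / (1 + 0.105 × 19.5) = 0.393 / 3.047 = 0.1290 g VSS per g BOD_L removed.
Mass of BOD_L removed per day: Q(S₀ − S) = 58800 × 193.2 g/m³ = 11360 kg/d.
P_X = Y_obs·Q·(S₀ − S) = 0.1290 × 11360 = 1465 kg VSS/d.
R_O = Q·ΔS − 1.42 P_X = 11360 − 2080 = 9280 kg O₂/d.

R_O ≈ 9280 kg O₂/d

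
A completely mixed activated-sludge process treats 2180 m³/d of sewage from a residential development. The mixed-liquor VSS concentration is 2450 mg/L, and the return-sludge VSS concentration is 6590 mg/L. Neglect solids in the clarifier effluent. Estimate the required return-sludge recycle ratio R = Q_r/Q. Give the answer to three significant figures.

R ≈ 0.592

Solids balance on the clarifier gives (1+R)X = R·X_r, so R = X/(X_r − X) = 2450 / (6590 − 2450) = 0.5918.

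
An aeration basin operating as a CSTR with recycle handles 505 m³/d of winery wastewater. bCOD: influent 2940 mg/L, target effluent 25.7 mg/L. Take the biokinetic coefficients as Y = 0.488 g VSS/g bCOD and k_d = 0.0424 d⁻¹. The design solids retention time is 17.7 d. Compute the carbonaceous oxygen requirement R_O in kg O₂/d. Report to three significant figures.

R_O ≈ 889 kg O₂/d

Y_obs = Y / (1 + k_d θ_c) = 0.488 / (1 + 0.0424 × 17.7) = 0.488 / 1.750 = 0.2788.
ΔS = 2940 − 25.7 = 2914 mg/L, so the substrate removal rate is 505 × 2914/1000 = 1472 kg bCOD/d.
Biomass synthesised: P_X = Y_obs × 1472 = 410.3 kg VSS/d.
R_O = Q·ΔS − 1.42 P_X = 1472 − 582.6 = 889.1 kg O₂/d.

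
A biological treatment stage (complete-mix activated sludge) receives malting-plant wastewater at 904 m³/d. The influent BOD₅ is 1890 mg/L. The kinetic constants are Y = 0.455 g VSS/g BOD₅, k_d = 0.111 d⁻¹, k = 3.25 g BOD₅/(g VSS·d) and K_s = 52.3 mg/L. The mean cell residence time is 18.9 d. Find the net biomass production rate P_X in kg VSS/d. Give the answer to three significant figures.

P_X ≈ 250 kg VSS/d

Effluent substrate depends only on kinetics and SRT: S = K_s(1 + k_d θ_c) / [θ_c(Yk − k_d) − 1] = 52.3 × (1 + 0.111 × 18.9) / [18.9 × (0.455 × 3.25 − 0.111) − 1] = 162.0 / 24.85 = 6.520 mg/L.
Observed yield with endogenous decay: Y_obs = Y / (1 + k_d·θ_c) = 0.455 / (1 + 0.111 × 18.9) = 0.455 / 3.098 = 0.1469 g VSS/g BOD₅.
ΔS = 1890 − 6.52 = 1883 mg/L, so the substrate removal rate is 904 × 1883/1000 = 1703 kg BOD₅/d.
So the net sludge growth is P_X = 0.1469 × 1703 = 250.1 kg VSS/d.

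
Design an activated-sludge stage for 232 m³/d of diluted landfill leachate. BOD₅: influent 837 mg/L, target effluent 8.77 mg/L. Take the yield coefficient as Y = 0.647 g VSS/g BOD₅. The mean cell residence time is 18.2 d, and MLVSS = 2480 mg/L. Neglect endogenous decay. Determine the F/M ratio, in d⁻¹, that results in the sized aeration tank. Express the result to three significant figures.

F/M ≈ 0.0858 d⁻¹

Biomass mass balance (decay neglected): V·X = Y·Q·(S₀ − S)·θ_c, so V = 0.647 × 232 × (837 − 8.77) × 18.2 / 2480 = 912.4 m³.
F/M = applied load / biomass = Q·S₀/(V·X) = 232 × 837 / (912.4 × 2480) = 0.08582 d⁻¹.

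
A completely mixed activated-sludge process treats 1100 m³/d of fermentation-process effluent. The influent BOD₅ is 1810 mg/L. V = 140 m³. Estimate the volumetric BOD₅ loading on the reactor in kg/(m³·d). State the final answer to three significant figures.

L_v = Q S₀ / V = 1100 × 1810 × 10⁻³ / 140.0 = 14.22 kg/(m³·d).

L_v ≈ 14.2 kg BOD₅/(m³·d)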